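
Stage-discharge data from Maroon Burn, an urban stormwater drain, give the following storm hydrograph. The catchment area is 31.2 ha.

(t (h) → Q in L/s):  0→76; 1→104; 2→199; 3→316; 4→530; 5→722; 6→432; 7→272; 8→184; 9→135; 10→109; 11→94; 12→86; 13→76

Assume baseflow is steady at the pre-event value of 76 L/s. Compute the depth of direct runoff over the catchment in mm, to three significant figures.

d ≈ 26.2 mm

Direct runoff: 0.0, 28.0, 123.0, 240.0, 454.0, 646.0, 356.0, 196.0, 108.0, 59.0, 33.0, 18.0, 10.0, 0.0 L/s; ΣQ_DR = 2271 L/s.
V = ΣQ_DR · Δt = 2271 × 3600 s = 8.176 × 10^6 L.
Over A = 31.2 ha, depth = V / A = 26.2 mm.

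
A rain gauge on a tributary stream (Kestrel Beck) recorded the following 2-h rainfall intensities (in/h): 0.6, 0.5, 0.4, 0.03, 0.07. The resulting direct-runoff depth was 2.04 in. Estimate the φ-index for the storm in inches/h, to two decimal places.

Only the 3 blocks with intensity above φ contribute runoff: 0.6, 0.5, 0.4 in/h.
Σ(I−φ)·Δt = d  ⇒  (0.6+0.5+0.4 − 3φ)·2 = 2.04
φ = (1.500 − 2.04/2) / 3 = 0.16 in/h.

φ ≈ 0.16 in/h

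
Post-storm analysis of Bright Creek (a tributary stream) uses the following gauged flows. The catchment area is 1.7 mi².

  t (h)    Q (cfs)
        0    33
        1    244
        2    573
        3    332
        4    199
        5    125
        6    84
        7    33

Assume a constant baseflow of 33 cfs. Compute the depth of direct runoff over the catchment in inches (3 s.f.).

d ≈ 1.24 in

Direct runoff: 0.0, 211.0, 540.0, 299.0, 166.0, 92.0, 51.0, 0.0 cfs; ΣQ_DR = 1359 cfs.
V = ΣQ_DR · Δt = 1359 × 3600 s = 4.892 × 10^6 ft³.
Over A = 1.7 mi², depth = V / A = 1.24 in.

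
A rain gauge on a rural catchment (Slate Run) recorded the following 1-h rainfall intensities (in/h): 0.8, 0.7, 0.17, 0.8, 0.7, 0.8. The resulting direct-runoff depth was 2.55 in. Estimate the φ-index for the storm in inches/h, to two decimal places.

φ ≈ 0.25 in/h

Only the 5 blocks with intensity above φ contribute runoff: 0.8, 0.7, 0.8, 0.7, 0.8 in/h.
Σ(I−φ)·Δt = d  ⇒  (0.8+0.7+0.8+0.7+0.8 − 5φ)·1 = 2.55
φ = (3.800 − 2.55/1) / 5 = 0.25 in/h.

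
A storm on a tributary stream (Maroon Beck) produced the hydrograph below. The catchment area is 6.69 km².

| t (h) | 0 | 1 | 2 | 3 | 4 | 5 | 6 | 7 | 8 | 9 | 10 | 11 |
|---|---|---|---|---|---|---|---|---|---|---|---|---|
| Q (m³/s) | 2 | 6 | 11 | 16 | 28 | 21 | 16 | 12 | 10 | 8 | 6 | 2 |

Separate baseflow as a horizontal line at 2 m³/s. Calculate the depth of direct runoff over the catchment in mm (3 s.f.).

Direct runoff: 0.0, 4.0, 9.0, 14.0, 26.0, 19.0, 14.0, 10.0, 8.0, 6.0, 4.0, 0.0 m³/s; ΣQ_DR = 114.0 m³/s.
V = ΣQ_DR · Δt = 114.0 × 3600 s = 4.104 × 10^5 m³.
Over A = 6.69 km², depth = V / A = 61.3 mm.

d ≈ 61.3 mm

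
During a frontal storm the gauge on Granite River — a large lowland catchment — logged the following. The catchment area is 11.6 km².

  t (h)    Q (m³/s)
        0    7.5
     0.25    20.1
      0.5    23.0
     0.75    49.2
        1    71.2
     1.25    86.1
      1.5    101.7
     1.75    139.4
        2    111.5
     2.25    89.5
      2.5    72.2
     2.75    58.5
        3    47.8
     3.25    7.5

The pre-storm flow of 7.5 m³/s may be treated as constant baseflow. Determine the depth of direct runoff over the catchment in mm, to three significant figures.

d ≈ 60.5 mm

Direct runoff: 0.0, 12.6, 15.5, 41.7, 63.7, 78.6, 94.2, 131.9, 104.0, 82.0, 64.7, 51.0, 40.3, 0.0 m³/s; ΣQ_DR = 780.2 m³/s.
V = ΣQ_DR · Δt = 780.2 × 900 s = 7.022 × 10^5 m³.
Over A = 11.6 km², depth = V / A = 60.5 mm.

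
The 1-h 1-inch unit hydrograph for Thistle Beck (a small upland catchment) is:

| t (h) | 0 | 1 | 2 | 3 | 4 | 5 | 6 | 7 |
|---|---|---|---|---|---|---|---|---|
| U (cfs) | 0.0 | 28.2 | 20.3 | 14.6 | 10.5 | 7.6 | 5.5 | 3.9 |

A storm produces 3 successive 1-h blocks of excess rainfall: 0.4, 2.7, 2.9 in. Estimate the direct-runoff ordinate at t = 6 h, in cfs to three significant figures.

By discrete convolution, Q_j = Σ (P_i / 1 in) · U_{j−i}.
At t = 6 h (j=6): Q = (0.4/1)·5.5 + (2.7/1)·7.6 + (2.9/1)·10.5 = 53.2 cfs.

Q ≈ 53.2 cfs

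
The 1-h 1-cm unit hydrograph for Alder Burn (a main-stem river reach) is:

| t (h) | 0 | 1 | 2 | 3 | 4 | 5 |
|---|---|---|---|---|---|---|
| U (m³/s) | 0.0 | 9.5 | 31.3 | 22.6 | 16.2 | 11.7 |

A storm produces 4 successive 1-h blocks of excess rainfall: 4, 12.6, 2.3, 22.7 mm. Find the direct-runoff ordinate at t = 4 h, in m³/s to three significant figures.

By discrete convolution, Q_j = Σ (P_i / 10 mm) · U_{j−i}.
At t = 4 h (j=4): Q = (4/10)·16.2 + (12.6/10)·22.6 + (2.3/10)·31.3 + (22.7/10)·9.5 = 63.7 m³/s.

Q ≈ 63.7 m³/s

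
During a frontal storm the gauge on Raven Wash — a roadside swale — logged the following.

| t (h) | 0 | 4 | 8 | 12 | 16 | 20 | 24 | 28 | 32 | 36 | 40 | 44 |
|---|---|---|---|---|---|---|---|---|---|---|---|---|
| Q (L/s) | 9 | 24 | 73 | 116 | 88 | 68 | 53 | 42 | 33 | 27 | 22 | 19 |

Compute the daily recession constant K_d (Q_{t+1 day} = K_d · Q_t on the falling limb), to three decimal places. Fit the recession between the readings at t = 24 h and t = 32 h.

K_d ≈ 0.241

Between t = 24 h and t = 32 h the flow falls from 53 to 33 L/s over 2×4 h = 8 h.
Per-interval ratio K = (33/53)^(1/2) = 0.7891; K_d = K^(24/4) = 0.241.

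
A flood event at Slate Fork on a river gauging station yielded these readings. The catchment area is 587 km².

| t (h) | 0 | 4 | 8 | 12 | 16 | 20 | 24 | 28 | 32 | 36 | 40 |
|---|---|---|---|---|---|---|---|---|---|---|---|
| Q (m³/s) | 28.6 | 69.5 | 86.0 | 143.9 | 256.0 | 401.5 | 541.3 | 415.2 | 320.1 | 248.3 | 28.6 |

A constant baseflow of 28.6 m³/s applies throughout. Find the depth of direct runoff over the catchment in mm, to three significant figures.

d ≈ 54.6 mm

Direct runoff: 0.0, 40.9, 57.4, 115.3, 227.4, 372.9, 512.7, 386.6, 291.5, 219.7, 0.0 m³/s; ΣQ_DR = 2224 m³/s.
V = ΣQ_DR · Δt = 2224 × 14400 s = 3.203 × 10^7 m³.
Over A = 587 km², depth = V / A = 54.6 mm.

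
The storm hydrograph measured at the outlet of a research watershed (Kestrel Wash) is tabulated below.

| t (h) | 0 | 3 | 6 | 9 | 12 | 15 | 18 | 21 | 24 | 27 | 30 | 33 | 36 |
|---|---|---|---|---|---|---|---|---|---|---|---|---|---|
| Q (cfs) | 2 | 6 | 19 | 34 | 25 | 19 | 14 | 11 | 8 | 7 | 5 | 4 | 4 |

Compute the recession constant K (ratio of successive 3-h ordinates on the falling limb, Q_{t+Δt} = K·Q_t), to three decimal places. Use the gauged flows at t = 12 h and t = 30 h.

K ≈ 0.765

Using the recession-limb readings at t = 12 h and t = 30 h: Q falls from 25 to 5 cfs over 6 intervals.
K = (Q₂/Q₁)^(1/6) = (5/25)^(1/6) = 0.765.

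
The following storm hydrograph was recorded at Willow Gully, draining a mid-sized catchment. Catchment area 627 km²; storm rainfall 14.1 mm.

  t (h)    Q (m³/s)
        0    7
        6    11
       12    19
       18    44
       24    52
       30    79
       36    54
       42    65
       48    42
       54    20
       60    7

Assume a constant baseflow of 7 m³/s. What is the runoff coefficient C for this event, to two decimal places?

ΣQ_DR = 323.0 m³/s; V = ΣQ_DR·Δt = 6.977 × 10^6 m³.
Runoff depth d = V / A = 11.13 mm.
C = d / P = 11.13 / 14.1 = 0.79.

C ≈ 0.79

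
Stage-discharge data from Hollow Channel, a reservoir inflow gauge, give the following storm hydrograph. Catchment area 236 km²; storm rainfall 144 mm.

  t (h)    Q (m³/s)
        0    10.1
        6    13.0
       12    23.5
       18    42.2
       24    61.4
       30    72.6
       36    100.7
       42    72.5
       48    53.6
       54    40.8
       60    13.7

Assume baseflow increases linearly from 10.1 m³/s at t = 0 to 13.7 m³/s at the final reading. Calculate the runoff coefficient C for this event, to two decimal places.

ΣQ_DR = 373.2 m³/s; V = ΣQ_DR·Δt = 8.061 × 10^6 m³.
Runoff depth d = V / A = 34.16 mm.
C = d / P = 34.16 / 144 = 0.24.

C ≈ 0.24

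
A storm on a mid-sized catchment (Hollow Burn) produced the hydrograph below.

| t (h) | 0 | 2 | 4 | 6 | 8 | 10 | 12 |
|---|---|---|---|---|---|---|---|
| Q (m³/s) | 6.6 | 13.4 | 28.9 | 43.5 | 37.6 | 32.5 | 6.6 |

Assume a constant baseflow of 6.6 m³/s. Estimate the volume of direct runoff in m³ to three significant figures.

V ≈ 8.85 × 10^5 m³

Direct-runoff ordinates (Q − Q_b): 0.0, 6.8, 22.3, 36.9, 31.0, 25.9, 0.0 m³/s.
ΣQ_DR = 122.9 m³/s.
With Δt = 2 h = 7200 s, V = ΣQ_DR · Δt = 122.9 × 7200 = 8.85 × 10^5 m³.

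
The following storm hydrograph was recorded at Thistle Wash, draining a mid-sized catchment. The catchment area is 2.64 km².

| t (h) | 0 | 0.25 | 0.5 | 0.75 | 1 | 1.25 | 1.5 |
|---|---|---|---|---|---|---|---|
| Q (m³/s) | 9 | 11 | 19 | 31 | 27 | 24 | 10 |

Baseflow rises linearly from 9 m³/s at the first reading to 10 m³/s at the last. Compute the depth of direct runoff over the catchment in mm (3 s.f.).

Direct runoff: 0.00, 1.83, 9.67, 21.50, 17.33, 14.17, 0.00 m³/s; ΣQ_DR = 64.50 m³/s.
V = ΣQ_DR · Δt = 64.50 × 900 s = 58050 m³.
Over A = 2.64 km², depth = V / A = 22.0 mm.

d ≈ 22.0 mm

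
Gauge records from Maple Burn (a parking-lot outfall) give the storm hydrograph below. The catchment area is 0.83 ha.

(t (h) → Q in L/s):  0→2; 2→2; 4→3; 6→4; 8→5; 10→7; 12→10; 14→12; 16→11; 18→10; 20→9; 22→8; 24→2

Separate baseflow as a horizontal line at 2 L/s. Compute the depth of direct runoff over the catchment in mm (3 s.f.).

Direct runoff: 0.0, 0.0, 1.0, 2.0, 3.0, 5.0, 8.0, 10.0, 9.0, 8.0, 7.0, 6.0, 0.0 L/s; ΣQ_DR = 59.00 L/s.
V = ΣQ_DR · Δt = 59.00 × 7200 s = 4.248 × 10^5 L.
Over A = 0.83 ha, depth = V / A = 51.2 mm.

d ≈ 51.2 mm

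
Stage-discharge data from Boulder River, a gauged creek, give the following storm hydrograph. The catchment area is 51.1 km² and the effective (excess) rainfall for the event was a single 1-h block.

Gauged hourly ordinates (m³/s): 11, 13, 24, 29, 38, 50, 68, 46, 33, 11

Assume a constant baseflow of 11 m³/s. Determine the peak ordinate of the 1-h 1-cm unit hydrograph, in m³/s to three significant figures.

Direct runoff: 0.0, 2.0, 13.0, 18.0, 27.0, 39.0, 57.0, 35.0, 22.0, 0.0 m³/s; ΣQ_DR = 213.0 m³/s, peak = 57.0 m³/s.
Runoff depth d = ΣQ_DR·Δt / A = 213.0 × 3600 / (51.1 km²) = 15.01 mm.
The 1-cm UH is the DRH scaled by (10 mm)/d, so U_p = 57.0 × 10/15.01 = 38.0 m³/s.

U_p ≈ 38.0 m³/s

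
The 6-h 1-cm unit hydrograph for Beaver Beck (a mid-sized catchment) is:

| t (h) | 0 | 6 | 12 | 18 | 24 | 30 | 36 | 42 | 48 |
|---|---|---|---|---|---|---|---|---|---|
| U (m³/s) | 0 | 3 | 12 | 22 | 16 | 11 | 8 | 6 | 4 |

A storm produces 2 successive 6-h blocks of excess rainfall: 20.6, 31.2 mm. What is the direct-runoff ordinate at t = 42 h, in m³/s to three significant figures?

Q ≈ 37.3 m³/s

By discrete convolution, Q_j = Σ (P_i / 10 mm) · U_{j−i}.
At t = 42 h (j=7): Q = (20.6/10)·6 + (31.2/10)·8 = 37.3 m³/s.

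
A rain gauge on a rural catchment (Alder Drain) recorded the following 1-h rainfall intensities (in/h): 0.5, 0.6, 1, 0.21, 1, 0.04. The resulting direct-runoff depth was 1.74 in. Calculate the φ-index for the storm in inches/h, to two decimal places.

φ ≈ 0.34 in/h

Only the 4 blocks with intensity above φ contribute runoff: 0.5, 0.6, 1, 1 in/h.
Σ(I−φ)·Δt = d  ⇒  (0.5+0.6+1+1 − 4φ)·1 = 1.74
φ = (3.100 − 1.74/1) / 4 = 0.34 in/h.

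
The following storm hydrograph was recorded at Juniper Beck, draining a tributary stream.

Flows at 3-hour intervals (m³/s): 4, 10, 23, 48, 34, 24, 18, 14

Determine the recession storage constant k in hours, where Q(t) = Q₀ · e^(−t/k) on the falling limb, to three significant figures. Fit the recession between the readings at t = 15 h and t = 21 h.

On the falling limb, Q drops from 24 to 14 m³/s between t = 15 h and t = 21 h (Δt = 6 h).
k = −Δt / ln(Q₂/Q₁) = −6 / ln(14/24) = 11.1 h.

k ≈ 11.1 h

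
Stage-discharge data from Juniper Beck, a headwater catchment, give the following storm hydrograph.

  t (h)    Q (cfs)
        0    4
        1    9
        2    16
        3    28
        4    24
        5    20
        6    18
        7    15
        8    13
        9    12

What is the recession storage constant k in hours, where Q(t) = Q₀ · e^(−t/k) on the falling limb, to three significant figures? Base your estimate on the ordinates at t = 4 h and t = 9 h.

On the falling limb, Q drops from 24 to 12 cfs between t = 4 h and t = 9 h (Δt = 5 h).
k = −Δt / ln(Q₂/Q₁) = −5 / ln(12/24) = 7.21 h.

k ≈ 7.21 h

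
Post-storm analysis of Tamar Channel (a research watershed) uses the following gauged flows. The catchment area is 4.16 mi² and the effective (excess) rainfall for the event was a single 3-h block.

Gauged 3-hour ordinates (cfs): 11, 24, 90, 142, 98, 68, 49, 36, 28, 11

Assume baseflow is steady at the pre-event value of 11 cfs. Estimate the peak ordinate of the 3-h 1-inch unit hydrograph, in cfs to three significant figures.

Direct runoff: 0.0, 13.0, 79.0, 131.0, 87.0, 57.0, 38.0, 25.0, 17.0, 0.0 cfs; ΣQ_DR = 447.0 cfs, peak = 131.0 cfs.
Runoff depth d = ΣQ_DR·Δt / A = 447.0 × 10800 / (4.16 mi²) = 0.4995 in.
The 1-inch UH is the DRH scaled by (1 in)/d, so U_p = 131.0 × 1/0.4995 = 262 cfs.

U_p ≈ 262 cfs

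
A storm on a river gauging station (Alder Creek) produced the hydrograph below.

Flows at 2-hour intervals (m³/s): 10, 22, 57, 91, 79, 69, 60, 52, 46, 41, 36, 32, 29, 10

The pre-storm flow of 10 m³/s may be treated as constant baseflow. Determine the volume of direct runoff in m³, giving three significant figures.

V ≈ 3.56 × 10^6 m³

Direct-runoff ordinates (Q − Q_b): 0.0, 12.0, 47.0, 81.0, 69.0, 59.0, 50.0, 42.0, 36.0, 31.0, 26.0, 22.0, 19.0, 0.0 m³/s.
ΣQ_DR = 494.0 m³/s.
With Δt = 2 h = 7200 s, V = ΣQ_DR · Δt = 494.0 × 7200 = 3.56 × 10^6 m³.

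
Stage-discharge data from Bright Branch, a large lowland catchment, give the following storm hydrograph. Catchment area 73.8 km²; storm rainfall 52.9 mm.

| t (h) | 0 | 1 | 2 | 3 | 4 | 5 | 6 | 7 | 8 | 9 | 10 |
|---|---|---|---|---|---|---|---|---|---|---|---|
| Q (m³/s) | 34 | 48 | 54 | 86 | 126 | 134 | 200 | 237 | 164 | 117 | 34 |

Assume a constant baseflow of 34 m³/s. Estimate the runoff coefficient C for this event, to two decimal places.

ΣQ_DR = 860.0 m³/s; V = ΣQ_DR·Δt = 3.096 × 10^6 m³.
Runoff depth d = V / A = 41.95 mm.
C = d / P = 41.95 / 52.9 = 0.79.

C ≈ 0.79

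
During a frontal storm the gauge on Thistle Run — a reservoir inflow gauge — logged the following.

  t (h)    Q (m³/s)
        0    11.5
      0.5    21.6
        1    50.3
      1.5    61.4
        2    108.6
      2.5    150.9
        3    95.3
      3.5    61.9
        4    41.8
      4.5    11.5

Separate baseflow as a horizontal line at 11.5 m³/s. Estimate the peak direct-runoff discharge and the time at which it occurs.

Q_p = 139.4 m³/s at t = 2.5 h

Subtracting baseflow gives direct-runoff ordinates: 0.0, 10.1, 38.8, 49.9, 97.1, 139.4, 83.8, 50.4, 30.3, 0.0 m³/s.
The maximum is 139.4 m³/s, occurring at the reading for t = 2.5 h.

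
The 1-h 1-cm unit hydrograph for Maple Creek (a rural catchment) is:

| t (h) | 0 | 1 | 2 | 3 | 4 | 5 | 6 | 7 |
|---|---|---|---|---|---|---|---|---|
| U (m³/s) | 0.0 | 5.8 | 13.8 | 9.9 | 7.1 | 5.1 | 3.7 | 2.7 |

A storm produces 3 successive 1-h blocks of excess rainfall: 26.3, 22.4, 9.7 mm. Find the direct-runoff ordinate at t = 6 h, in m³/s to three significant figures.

By discrete convolution, Q_j = Σ (P_i / 10 mm) · U_{j−i}.
At t = 6 h (j=6): Q = (26.3/10)·3.7 + (22.4/10)·5.1 + (9.7/10)·7.1 = 28.0 m³/s.

Q ≈ 28.0 m³/s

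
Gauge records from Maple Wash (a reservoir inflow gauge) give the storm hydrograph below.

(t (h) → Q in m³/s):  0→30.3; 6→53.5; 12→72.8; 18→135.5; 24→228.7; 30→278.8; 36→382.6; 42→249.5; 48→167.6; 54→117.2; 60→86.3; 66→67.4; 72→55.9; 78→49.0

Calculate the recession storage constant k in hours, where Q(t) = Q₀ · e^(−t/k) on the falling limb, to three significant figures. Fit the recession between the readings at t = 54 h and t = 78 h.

k ≈ 27.5 h

On the falling limb, Q drops from 117.2 to 49.0 m³/s between t = 54 h and t = 78 h (Δt = 24 h).
k = −Δt / ln(Q₂/Q₁) = −24 / ln(49.0/117.2) = 27.5 h.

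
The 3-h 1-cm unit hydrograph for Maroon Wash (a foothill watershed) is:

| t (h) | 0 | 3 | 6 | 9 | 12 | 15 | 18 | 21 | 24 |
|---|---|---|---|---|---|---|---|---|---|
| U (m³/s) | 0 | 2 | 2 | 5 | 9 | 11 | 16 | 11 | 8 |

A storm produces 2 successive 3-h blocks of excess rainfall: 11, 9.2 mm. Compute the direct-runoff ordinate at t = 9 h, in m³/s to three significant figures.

Q ≈ 7.34 m³/s

By discrete convolution, Q_j = Σ (P_i / 10 mm) · U_{j−i}.
At t = 9 h (j=3): Q = (11/10)·5 + (9.2/10)·2 = 7.34 m³/s.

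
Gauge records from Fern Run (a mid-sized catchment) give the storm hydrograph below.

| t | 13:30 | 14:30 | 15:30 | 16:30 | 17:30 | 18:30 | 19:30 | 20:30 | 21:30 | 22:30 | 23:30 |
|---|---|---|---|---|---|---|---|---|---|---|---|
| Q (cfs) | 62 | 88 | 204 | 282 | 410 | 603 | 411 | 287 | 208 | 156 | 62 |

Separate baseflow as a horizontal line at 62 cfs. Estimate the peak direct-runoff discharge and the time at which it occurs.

Subtracting baseflow gives direct-runoff ordinates: 0.0, 26.0, 142.0, 220.0, 348.0, 541.0, 349.0, 225.0, 146.0, 94.0, 0.0 cfs.
The maximum is 541.0 cfs, occurring at the reading for t = 18:30.

Q_p = 541.0 cfs at t = 18:30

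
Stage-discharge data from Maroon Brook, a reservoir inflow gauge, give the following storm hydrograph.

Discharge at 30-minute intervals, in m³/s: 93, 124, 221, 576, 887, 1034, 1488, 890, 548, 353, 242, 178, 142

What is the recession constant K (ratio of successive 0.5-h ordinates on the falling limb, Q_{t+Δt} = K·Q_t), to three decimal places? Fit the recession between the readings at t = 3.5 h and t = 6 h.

K ≈ 0.693

Using the recession-limb readings at t = 3.5 h and t = 6 h: Q falls from 890 to 142 m³/s over 5 intervals.
K = (Q₂/Q₁)^(1/5) = (142/890)^(1/5) = 0.693.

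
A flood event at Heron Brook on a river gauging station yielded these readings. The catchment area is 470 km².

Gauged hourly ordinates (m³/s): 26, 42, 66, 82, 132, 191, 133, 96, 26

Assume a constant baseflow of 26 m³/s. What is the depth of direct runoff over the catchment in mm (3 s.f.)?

d ≈ 4.29 mm

Direct runoff: 0.0, 16.0, 40.0, 56.0, 106.0, 165.0, 107.0, 70.0, 0.0 m³/s; ΣQ_DR = 560.0 m³/s.
V = ΣQ_DR · Δt = 560.0 × 3600 s = 2.016 × 10^6 m³.
Over A = 470 km², depth = V / A = 4.29 mm.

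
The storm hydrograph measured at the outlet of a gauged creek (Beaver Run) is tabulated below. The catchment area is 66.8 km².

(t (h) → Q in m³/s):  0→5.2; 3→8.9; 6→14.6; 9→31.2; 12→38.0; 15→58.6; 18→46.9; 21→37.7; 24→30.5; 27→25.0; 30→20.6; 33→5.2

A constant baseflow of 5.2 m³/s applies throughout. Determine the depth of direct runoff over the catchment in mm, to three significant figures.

d ≈ 42.0 mm

Direct runoff: 0.0, 3.7, 9.4, 26.0, 32.8, 53.4, 41.7, 32.5, 25.3, 19.8, 15.4, 0.0 m³/s; ΣQ_DR = 260.0 m³/s.
V = ΣQ_DR · Δt = 260.0 × 10800 s = 2.808 × 10^6 m³.
Over A = 66.8 km², depth = V / A = 42.0 mm.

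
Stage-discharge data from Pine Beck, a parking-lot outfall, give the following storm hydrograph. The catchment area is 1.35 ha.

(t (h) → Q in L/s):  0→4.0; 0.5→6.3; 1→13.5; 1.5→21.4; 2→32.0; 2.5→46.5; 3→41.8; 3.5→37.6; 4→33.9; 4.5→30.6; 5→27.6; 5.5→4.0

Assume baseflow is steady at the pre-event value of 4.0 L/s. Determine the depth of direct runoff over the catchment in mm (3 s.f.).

Direct runoff: 0.0, 2.3, 9.5, 17.4, 28.0, 42.5, 37.8, 33.6, 29.9, 26.6, 23.6, 0.0 L/s; ΣQ_DR = 251.2 L/s.
V = ΣQ_DR · Δt = 251.2 × 1800 s = 4.522 × 10^5 L.
Over A = 1.35 ha, depth = V / A = 33.5 mm.

d ≈ 33.5 mm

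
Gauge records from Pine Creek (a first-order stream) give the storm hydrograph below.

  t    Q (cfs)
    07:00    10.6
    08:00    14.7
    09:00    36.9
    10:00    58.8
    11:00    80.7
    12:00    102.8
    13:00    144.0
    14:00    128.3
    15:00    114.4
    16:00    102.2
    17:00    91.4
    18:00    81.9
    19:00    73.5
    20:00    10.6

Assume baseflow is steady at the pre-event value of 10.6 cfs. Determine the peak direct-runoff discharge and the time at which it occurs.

Subtracting baseflow gives direct-runoff ordinates: 0.0, 4.1, 26.3, 48.2, 70.1, 92.2, 133.4, 117.7, 103.8, 91.6, 80.8, 71.3, 62.9, 0.0 cfs.
The maximum is 133.4 cfs, occurring at the reading for t = 13:00.

Q_p = 133.4 cfs at t = 13:00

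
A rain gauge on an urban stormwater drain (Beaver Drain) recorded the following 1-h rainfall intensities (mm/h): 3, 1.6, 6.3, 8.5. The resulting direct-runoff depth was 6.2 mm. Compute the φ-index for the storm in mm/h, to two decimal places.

φ ≈ 4.30 mm/h

Only the 2 blocks with intensity above φ contribute runoff: 6.3, 8.5 mm/h.
Σ(I−φ)·Δt = d  ⇒  (6.3+8.5 − 2φ)·1 = 6.2
φ = (14.80 − 6.2/1) / 2 = 4.30 mm/h.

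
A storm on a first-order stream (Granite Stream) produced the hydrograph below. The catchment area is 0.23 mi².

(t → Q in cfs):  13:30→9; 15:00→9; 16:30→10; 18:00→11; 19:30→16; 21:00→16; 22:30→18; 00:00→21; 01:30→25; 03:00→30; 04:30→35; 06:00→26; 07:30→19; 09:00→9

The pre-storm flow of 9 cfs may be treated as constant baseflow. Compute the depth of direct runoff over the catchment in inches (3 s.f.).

Direct runoff: 0.0, 0.0, 1.0, 2.0, 7.0, 7.0, 9.0, 12.0, 16.0, 21.0, 26.0, 17.0, 10.0, 0.0 cfs; ΣQ_DR = 128.0 cfs.
V = ΣQ_DR · Δt = 128.0 × 5400 s = 6.912 × 10^5 ft³.
Over A = 0.23 mi², depth = V / A = 1.29 in.

d ≈ 1.29 in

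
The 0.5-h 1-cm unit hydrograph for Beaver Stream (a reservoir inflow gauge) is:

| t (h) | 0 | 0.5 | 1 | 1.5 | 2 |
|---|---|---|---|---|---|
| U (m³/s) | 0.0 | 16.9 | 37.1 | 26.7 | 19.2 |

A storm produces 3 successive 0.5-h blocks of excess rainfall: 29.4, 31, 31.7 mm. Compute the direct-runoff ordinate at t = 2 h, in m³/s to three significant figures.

Q ≈ 257 m³/s

By discrete convolution, Q_j = Σ (P_i / 10 mm) · U_{j−i}.
At t = 2 h (j=4): Q = (29.4/10)·19.2 + (31/10)·26.7 + (31.7/10)·37.1 = 257 m³/s.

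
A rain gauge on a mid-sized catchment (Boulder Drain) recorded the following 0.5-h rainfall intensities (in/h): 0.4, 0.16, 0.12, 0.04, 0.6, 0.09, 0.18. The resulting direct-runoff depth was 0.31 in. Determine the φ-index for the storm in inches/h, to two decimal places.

Only the 2 blocks with intensity above φ contribute runoff: 0.4, 0.6 in/h.
Σ(I−φ)·Δt = d  ⇒  (0.4+0.6 − 2φ)·0.5 = 0.31
φ = (1.000 − 0.31/0.5) / 2 = 0.19 in/h.

φ ≈ 0.19 in/h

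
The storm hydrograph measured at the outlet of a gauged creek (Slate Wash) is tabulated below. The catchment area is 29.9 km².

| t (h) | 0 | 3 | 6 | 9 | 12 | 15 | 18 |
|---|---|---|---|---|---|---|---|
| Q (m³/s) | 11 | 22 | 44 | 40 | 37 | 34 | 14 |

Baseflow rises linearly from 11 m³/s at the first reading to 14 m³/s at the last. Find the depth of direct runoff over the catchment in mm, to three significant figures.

d ≈ 41.4 mm

Direct runoff: 0.00, 10.50, 32.00, 27.50, 24.00, 20.50, 0.00 m³/s; ΣQ_DR = 114.5 m³/s.
V = ΣQ_DR · Δt = 114.5 × 10800 s = 1.237 × 10^6 m³.
Over A = 29.9 km², depth = V / A = 41.4 mm.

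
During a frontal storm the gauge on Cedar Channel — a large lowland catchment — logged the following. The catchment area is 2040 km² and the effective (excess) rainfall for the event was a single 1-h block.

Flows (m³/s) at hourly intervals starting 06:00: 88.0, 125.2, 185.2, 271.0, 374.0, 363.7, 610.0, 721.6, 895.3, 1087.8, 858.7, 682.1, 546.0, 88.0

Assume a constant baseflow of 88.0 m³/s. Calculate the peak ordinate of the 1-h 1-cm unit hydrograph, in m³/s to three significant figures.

U_p ≈ 1000 m³/s

Direct runoff: 0.0, 37.2, 97.2, 183.0, 286.0, 275.7, 522.0, 633.6, 807.3, 999.8, 770.7, 594.1, 458.0, 0.0 m³/s; ΣQ_DR = 5665 m³/s, peak = 999.8 m³/s.
Runoff depth d = ΣQ_DR·Δt / A = 5665 × 3600 / (2040 km²) = 9.996 mm.
The 1-cm UH is the DRH scaled by (10 mm)/d, so U_p = 999.8 × 10/9.996 = 1000 m³/s.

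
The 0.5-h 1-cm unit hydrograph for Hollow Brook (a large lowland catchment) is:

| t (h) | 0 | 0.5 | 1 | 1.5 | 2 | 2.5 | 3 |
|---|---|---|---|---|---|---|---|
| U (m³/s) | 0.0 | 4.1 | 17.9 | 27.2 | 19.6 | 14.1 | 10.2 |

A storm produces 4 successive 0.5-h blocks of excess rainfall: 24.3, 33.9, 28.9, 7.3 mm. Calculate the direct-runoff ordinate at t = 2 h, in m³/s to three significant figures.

Q ≈ 195 m³/s

By discrete convolution, Q_j = Σ (P_i / 10 mm) · U_{j−i}.
At t = 2 h (j=4): Q = (24.3/10)·19.6 + (33.9/10)·27.2 + (28.9/10)·17.9 + (7.3/10)·4.1 = 195 m³/s.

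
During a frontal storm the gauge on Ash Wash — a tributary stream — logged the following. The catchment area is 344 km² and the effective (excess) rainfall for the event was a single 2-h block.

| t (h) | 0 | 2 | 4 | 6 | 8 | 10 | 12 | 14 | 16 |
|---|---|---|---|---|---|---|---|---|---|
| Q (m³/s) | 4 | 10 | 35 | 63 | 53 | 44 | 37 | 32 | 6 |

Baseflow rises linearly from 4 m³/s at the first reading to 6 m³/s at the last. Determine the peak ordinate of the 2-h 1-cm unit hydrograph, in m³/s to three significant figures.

U_p ≈ 116 m³/s

Direct runoff: 0.00, 5.75, 30.50, 58.25, 48.00, 38.75, 31.50, 26.25, 0.00 m³/s; ΣQ_DR = 239.0 m³/s, peak = 58.25 m³/s.
Runoff depth d = ΣQ_DR·Δt / A = 239.0 × 7200 / (344 km²) = 5.002 mm.
The 1-cm UH is the DRH scaled by (10 mm)/d, so U_p = 58.25 × 10/5.002 = 116 m³/s.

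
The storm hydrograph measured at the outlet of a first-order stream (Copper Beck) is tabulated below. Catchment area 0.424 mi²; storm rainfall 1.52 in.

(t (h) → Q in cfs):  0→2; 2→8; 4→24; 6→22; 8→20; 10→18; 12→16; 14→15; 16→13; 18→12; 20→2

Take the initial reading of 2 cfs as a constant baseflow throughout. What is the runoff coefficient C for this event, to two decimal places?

C ≈ 0.63

ΣQ_DR = 130.0 cfs; V = ΣQ_DR·Δt = 9.360 × 10^5 ft³.
Runoff depth d = V / A = 0.9502 in.
C = d / P = 0.9502 / 1.52 = 0.63.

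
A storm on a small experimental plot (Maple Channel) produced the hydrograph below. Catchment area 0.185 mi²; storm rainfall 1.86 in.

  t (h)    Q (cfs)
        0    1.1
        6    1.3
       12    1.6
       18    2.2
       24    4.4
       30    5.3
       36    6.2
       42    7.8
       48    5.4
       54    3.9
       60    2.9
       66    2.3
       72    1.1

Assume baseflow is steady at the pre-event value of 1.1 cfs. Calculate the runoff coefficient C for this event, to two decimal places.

C ≈ 0.84

ΣQ_DR = 31.20 cfs; V = ΣQ_DR·Δt = 6.739 × 10^5 ft³.
Runoff depth d = V / A = 1.568 in.
C = d / P = 1.568 / 1.86 = 0.84.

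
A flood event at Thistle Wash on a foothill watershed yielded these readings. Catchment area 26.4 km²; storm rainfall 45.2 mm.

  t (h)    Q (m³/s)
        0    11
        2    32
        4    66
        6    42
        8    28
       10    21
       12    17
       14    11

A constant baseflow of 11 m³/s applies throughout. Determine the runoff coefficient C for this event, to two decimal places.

C ≈ 0.84

ΣQ_DR = 140.0 m³/s; V = ΣQ_DR·Δt = 1.008 × 10^6 m³.
Runoff depth d = V / A = 38.18 mm.
C = d / P = 38.18 / 45.2 = 0.84.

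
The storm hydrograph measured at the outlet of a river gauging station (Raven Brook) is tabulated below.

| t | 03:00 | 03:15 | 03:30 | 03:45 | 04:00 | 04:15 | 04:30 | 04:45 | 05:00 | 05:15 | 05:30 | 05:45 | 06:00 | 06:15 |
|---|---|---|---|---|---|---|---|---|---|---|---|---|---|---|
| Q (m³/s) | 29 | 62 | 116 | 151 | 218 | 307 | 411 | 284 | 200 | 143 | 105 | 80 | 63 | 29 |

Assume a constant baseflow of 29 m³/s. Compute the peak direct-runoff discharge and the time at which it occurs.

Subtracting baseflow gives direct-runoff ordinates: 0.0, 33.0, 87.0, 122.0, 189.0, 278.0, 382.0, 255.0, 171.0, 114.0, 76.0, 51.0, 34.0, 0.0 m³/s.
The maximum is 382.0 m³/s, occurring at the reading for t = 04:30.

Q_p = 382.0 m³/s at t = 04:30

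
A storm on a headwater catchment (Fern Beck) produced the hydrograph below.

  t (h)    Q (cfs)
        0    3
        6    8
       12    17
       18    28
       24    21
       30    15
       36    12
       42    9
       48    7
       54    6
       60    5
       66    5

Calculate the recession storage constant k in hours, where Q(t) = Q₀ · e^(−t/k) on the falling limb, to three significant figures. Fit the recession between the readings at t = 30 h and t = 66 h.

On the falling limb, Q drops from 15 to 5 cfs between t = 30 h and t = 66 h (Δt = 36 h).
k = −Δt / ln(Q₂/Q₁) = −36 / ln(5/15) = 32.8 h.

k ≈ 32.8 h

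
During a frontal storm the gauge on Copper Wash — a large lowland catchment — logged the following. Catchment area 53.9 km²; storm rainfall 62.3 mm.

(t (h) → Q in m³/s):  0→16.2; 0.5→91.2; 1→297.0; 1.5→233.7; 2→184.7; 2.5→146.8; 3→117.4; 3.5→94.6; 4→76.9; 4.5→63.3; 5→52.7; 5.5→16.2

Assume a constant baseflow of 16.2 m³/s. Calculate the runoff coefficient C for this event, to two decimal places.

ΣQ_DR = 1196 m³/s; V = ΣQ_DR·Δt = 2.153 × 10^6 m³.
Runoff depth d = V / A = 39.95 mm.
C = d / P = 39.95 / 62.3 = 0.64.

C ≈ 0.64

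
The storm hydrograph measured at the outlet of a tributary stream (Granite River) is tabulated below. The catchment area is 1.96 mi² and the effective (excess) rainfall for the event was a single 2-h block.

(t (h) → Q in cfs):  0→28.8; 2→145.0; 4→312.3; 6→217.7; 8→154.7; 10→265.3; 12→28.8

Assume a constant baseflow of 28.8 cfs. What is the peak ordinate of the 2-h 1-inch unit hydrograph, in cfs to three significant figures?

Direct runoff: 0.0, 116.2, 283.5, 188.9, 125.9, 236.5, 0.0 cfs; ΣQ_DR = 951.0 cfs, peak = 283.5 cfs.
Runoff depth d = ΣQ_DR·Δt / A = 951.0 × 7200 / (1.96 mi²) = 1.504 in.
The 1-inch UH is the DRH scaled by (1 in)/d, so U_p = 283.5 × 1/1.504 = 189 cfs.

U_p ≈ 189 cfs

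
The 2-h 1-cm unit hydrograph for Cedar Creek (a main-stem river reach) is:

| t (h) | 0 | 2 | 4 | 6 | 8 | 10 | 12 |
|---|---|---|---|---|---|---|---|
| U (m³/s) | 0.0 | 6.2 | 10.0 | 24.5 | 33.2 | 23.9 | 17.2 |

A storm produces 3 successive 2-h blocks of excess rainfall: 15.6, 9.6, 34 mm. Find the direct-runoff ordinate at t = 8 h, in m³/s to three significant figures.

Q ≈ 109 m³/s

By discrete convolution, Q_j = Σ (P_i / 10 mm) · U_{j−i}.
At t = 8 h (j=4): Q = (15.6/10)·33.2 + (9.6/10)·24.5 + (34/10)·10.0 = 109 m³/s.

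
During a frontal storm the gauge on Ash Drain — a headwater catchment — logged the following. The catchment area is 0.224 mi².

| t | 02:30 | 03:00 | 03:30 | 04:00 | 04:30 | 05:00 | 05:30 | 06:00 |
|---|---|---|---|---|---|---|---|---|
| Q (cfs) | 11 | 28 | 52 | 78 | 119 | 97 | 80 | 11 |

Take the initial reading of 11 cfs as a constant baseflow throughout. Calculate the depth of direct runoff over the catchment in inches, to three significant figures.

d ≈ 1.34 in

Direct runoff: 0.0, 17.0, 41.0, 67.0, 108.0, 86.0, 69.0, 0.0 cfs; ΣQ_DR = 388.0 cfs.
V = ΣQ_DR · Δt = 388.0 × 1800 s = 6.984 × 10^5 ft³.
Over A = 0.224 mi², depth = V / A = 1.34 in.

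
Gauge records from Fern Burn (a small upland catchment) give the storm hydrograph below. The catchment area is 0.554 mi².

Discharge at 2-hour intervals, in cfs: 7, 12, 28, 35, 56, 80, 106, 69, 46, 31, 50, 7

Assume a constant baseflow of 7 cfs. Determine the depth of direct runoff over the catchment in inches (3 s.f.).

d ≈ 2.48 in

Direct runoff: 0.0, 5.0, 21.0, 28.0, 49.0, 73.0, 99.0, 62.0, 39.0, 24.0, 43.0, 0.0 cfs; ΣQ_DR = 443.0 cfs.
V = ΣQ_DR · Δt = 443.0 × 7200 s = 3.190 × 10^6 ft³.
Over A = 0.554 mi², depth = V / A = 2.48 in.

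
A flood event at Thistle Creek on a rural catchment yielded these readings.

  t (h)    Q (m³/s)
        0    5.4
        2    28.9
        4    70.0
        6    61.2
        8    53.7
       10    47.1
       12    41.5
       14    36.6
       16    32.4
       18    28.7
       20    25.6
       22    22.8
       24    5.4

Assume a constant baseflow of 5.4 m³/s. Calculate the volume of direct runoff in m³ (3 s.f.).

V ≈ 2.80 × 10^6 m³

Direct-runoff ordinates (Q − Q_b): 0.0, 23.5, 64.6, 55.8, 48.3, 41.7, 36.1, 31.2, 27.0, 23.3, 20.2, 17.4, 0.0 m³/s.
ΣQ_DR = 389.1 m³/s.
With Δt = 2 h = 7200 s, V = ΣQ_DR · Δt = 389.1 × 7200 = 2.80 × 10^6 m³.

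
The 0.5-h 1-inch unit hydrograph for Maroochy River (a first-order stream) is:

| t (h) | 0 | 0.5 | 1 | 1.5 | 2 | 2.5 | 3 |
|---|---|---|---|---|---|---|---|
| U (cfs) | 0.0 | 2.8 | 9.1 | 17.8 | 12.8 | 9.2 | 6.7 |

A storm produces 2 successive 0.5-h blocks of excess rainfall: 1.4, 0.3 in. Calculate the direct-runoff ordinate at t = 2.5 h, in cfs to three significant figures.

Q ≈ 16.7 cfs

By discrete convolution, Q_j = Σ (P_i / 1 in) · U_{j−i}.
At t = 2.5 h (j=5): Q = (1.4/1)·9.2 + (0.3/1)·12.8 = 16.7 cfs.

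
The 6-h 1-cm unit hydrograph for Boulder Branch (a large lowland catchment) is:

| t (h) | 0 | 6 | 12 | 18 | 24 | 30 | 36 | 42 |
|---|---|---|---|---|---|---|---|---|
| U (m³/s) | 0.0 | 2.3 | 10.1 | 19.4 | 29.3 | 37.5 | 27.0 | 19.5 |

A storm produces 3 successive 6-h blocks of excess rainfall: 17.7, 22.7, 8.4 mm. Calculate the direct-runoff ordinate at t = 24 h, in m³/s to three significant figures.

By discrete convolution, Q_j = Σ (P_i / 10 mm) · U_{j−i}.
At t = 24 h (j=4): Q = (17.7/10)·29.3 + (22.7/10)·19.4 + (8.4/10)·10.1 = 104 m³/s.

Q ≈ 104 m³/s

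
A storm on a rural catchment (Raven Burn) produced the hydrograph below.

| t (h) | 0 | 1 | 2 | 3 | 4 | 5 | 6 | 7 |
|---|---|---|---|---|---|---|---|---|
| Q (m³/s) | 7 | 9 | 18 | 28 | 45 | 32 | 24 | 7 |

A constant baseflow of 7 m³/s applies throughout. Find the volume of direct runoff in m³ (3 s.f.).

V ≈ 4.10 × 10^5 m³

Direct-runoff ordinates (Q − Q_b): 0.0, 2.0, 11.0, 21.0, 38.0, 25.0, 17.0, 0.0 m³/s.
ΣQ_DR = 114.0 m³/s.
With Δt = 1 h = 3600 s, V = ΣQ_DR · Δt = 114.0 × 3600 = 4.10 × 10^5 m³.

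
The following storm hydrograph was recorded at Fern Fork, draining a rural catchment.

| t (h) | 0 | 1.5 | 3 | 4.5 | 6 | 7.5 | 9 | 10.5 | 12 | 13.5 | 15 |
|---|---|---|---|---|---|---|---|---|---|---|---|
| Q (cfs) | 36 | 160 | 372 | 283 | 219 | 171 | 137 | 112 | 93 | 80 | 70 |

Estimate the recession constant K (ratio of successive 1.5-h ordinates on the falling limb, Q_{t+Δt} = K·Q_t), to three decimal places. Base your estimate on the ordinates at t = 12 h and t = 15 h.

Using the recession-limb readings at t = 12 h and t = 15 h: Q falls from 93 to 70 cfs over 2 intervals.
K = (Q₂/Q₁)^(1/2) = (70/93)^(1/2) = 0.868.

K ≈ 0.868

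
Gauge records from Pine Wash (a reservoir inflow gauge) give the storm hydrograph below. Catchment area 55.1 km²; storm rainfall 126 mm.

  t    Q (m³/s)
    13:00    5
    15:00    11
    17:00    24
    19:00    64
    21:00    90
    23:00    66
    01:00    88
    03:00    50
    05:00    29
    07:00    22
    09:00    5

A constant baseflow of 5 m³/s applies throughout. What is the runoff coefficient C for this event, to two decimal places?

ΣQ_DR = 399.0 m³/s; V = ΣQ_DR·Δt = 2.873 × 10^6 m³.
Runoff depth d = V / A = 52.14 mm.
C = d / P = 52.14 / 126 = 0.41.

C ≈ 0.41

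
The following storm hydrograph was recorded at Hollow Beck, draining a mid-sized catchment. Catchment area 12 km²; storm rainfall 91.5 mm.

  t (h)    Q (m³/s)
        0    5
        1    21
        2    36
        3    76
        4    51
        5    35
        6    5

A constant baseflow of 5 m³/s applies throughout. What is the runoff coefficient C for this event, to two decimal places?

ΣQ_DR = 194.0 m³/s; V = ΣQ_DR·Δt = 6.984 × 10^5 m³.
Runoff depth d = V / A = 58.20 mm.
C = d / P = 58.20 / 91.5 = 0.64.

C ≈ 0.64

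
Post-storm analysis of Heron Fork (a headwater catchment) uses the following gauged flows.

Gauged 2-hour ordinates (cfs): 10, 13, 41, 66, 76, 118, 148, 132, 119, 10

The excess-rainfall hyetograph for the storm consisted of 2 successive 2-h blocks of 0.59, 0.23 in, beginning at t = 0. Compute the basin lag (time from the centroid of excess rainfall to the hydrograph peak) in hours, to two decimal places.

Centroid of excess rainfall: t_c = Σ P_i·t̄_i / ΣP_i = 1.5610 h (block centres at 1, 3 h).
Hydrograph peak occurs at t = 12 h, so basin lag t_L = 12 − 1.5610 = 10.44 h.

t_L ≈ 10.44 h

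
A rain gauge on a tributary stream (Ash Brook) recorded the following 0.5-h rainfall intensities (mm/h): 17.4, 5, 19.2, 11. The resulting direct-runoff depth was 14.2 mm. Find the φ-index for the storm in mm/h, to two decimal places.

Only the 3 blocks with intensity above φ contribute runoff: 17.4, 19.2, 11 mm/h.
Σ(I−φ)·Δt = d  ⇒  (17.4+19.2+11 − 3φ)·0.5 = 14.2
φ = (47.60 − 14.2/0.5) / 3 = 6.40 mm/h.

φ ≈ 6.40 mm/h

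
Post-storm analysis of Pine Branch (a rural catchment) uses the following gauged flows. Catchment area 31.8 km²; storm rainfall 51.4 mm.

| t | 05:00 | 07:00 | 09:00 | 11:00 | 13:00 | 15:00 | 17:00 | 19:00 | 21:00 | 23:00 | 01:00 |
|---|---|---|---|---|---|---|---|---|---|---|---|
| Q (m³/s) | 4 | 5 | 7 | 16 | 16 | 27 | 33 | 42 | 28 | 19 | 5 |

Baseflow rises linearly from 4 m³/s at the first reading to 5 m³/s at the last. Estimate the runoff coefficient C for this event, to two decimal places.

C ≈ 0.67

ΣQ_DR = 152.5 m³/s; V = ΣQ_DR·Δt = 1.098 × 10^6 m³.
Runoff depth d = V / A = 34.53 mm.
C = d / P = 34.53 / 51.4 = 0.67.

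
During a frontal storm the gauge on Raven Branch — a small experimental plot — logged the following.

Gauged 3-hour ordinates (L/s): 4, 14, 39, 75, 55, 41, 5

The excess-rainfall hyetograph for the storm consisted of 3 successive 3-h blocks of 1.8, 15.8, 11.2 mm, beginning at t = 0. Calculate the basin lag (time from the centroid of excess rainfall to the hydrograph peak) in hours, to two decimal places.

Centroid of excess rainfall: t_c = Σ P_i·t̄_i / ΣP_i = 5.4792 h (block centres at 1.5, 4.5, 7.5 h).
Hydrograph peak occurs at t = 9 h, so basin lag t_L = 9 − 5.4792 = 3.52 h.

t_L ≈ 3.52 h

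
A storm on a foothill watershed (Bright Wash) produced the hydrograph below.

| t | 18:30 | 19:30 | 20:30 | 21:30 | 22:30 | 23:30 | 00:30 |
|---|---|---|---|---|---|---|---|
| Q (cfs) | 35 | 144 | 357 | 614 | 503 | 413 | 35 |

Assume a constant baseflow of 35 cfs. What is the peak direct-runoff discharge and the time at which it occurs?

Q_p = 579.0 cfs at t = 21:30

Subtracting baseflow gives direct-runoff ordinates: 0.0, 109.0, 322.0, 579.0, 468.0, 378.0, 0.0 cfs.
The maximum is 579.0 cfs, occurring at the reading for t = 21:30.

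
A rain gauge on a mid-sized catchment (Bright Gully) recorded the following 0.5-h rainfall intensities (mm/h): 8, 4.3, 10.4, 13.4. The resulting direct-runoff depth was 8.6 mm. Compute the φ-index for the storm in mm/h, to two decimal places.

φ ≈ 4.87 mm/h

Only the 3 blocks with intensity above φ contribute runoff: 8, 10.4, 13.4 mm/h.
Σ(I−φ)·Δt = d  ⇒  (8+10.4+13.4 − 3φ)·0.5 = 8.6
φ = (31.80 − 8.6/0.5) / 3 = 4.87 mm/h.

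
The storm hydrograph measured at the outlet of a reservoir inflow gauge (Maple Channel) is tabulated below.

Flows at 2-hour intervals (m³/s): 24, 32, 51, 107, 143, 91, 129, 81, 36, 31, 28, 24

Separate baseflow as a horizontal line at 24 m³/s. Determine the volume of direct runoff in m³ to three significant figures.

V ≈ 3.52 × 10^6 m³

Direct-runoff ordinates (Q − Q_b): 0.0, 8.0, 27.0, 83.0, 119.0, 67.0, 105.0, 57.0, 12.0, 7.0, 4.0, 0.0 m³/s.
ΣQ_DR = 489.0 m³/s.
With Δt = 2 h = 7200 s, V = ΣQ_DR · Δt = 489.0 × 7200 = 3.52 × 10^6 m³.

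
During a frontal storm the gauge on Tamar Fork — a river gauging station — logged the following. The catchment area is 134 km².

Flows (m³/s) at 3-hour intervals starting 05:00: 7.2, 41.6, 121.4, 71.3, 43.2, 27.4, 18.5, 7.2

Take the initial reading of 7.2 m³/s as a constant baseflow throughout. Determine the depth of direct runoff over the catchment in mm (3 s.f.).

Direct runoff: 0.0, 34.4, 114.2, 64.1, 36.0, 20.2, 11.3, 0.0 m³/s; ΣQ_DR = 280.2 m³/s.
V = ΣQ_DR · Δt = 280.2 × 10800 s = 3.026 × 10^6 m³.
Over A = 134 km², depth = V / A = 22.6 mm.

d ≈ 22.6 mm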